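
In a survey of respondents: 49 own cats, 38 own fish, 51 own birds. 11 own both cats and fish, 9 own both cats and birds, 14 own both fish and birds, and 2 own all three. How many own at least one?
|A∪B∪C| = 49+38+51-11-9-14+2 = 106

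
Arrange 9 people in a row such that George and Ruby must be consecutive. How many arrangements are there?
Treat the 2 as one block: (9-2+1)! × 2! = 40320 × 2 = 80640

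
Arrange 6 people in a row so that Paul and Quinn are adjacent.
Treat as block: (6-1)! × 2! = 120 × 2 = 240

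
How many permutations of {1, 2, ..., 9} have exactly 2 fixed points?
Choose the 2 fixed points C(9,2) = 36, derange the rest: !7 = Σ_{j=0}^{7} (-1)^j·7!/j! = 5040 - 5040 + 2520 - 840 + 210 - 42 + 7 - 1 = 1854. Product = 36 × 1854 = 66744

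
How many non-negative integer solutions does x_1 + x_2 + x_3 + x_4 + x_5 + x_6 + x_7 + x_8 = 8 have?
C(8+8-1, 8-1) = C(15, 7) = 6435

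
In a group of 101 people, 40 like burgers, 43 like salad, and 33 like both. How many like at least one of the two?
|A∪B| = |A| + |B| - |A∩B| = 40 + 43 - 33 = 50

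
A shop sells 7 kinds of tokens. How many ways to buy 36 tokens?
C(36+7-1, 7-1) = C(42, 6) = 5245786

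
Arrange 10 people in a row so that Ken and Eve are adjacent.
Treat as block: (10-1)! × 2! = 362880 × 2 = 725760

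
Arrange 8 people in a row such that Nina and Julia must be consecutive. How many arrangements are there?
Treat the 2 as one block: (8-2+1)! × 2! = 5040 × 2 = 10080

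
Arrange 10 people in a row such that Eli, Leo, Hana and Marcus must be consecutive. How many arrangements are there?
Treat the 4 as one block: (10-4+1)! × 4! = 5040 × 24 = 120960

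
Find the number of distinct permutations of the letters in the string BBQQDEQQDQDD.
12! / (5! × 1! × 4! × 2!) = 83160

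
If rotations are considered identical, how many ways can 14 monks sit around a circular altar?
Circular: fix one position, arrange the rest. (14-1)! = 6227020800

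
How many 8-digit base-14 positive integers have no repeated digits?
First digit: 13 choices (nonzero). Then descending: 13 × 13 × 12 × 11 × 10 × 9 × 8 × 7 = 112432320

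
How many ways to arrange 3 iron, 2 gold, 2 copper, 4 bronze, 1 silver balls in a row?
12! / (3! × 2! × 2! × 4! × 1!) = 831600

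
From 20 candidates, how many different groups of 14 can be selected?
C(20,14) = 20!/(14!×6!) = 38760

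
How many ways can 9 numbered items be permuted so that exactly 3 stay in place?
Choose the 3 fixed points C(9,3) = 84, derange the rest: !6 = Σ_{j=0}^{6} (-1)^j·6!/j! = 720 - 720 + 360 - 120 + 30 - 6 + 1 = 265. Product = 84 × 265 = 22260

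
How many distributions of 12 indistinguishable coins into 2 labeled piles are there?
C(12+2-1, 2-1) = C(13, 1) = 13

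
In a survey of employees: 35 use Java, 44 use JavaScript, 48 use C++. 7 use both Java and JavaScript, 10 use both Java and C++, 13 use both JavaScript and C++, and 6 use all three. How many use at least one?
|A∪B∪C| = 35+44+48-7-10-13+6 = 103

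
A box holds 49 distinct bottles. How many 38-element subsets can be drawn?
C(49,38) = 49!/(38!×11!) = 29135916264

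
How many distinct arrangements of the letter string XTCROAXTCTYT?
12! / (2! × 1! × 4! × 2! × 1! × 1! × 1!) = 4989600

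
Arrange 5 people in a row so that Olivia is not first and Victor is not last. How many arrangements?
By inclusion-exclusion: 5! - 2×(5-1)! + (5-2)! = 120 - 48 + 6 = 78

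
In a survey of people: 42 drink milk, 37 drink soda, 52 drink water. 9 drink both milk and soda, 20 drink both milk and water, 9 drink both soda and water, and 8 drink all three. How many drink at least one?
|A∪B∪C| = 42+37+52-9-20-9+8 = 101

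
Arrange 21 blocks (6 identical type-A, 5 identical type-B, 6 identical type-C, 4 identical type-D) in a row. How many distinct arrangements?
21! / (6! × 5! × 6! × 4!) = 34220506320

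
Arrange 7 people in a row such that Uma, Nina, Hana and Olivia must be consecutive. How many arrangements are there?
Treat the 4 as one block: (7-4+1)! × 4! = 24 × 24 = 576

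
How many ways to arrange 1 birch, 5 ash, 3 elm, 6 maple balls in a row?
15! / (1! × 5! × 3! × 6!) = 2522520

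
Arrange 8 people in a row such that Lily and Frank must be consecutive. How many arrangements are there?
Treat the 2 as one block: (8-2+1)! × 2! = 5040 × 2 = 10080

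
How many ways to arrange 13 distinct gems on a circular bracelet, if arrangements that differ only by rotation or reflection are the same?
(13-1)!/2 = 479001600/2 = 239500800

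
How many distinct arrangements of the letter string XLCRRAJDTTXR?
12! / (2! × 1! × 3! × 1! × 1! × 2! × 1! × 1!) = 19958400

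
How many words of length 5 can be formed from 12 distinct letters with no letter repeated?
P(12,5) = 12!/(12-5)! = 95040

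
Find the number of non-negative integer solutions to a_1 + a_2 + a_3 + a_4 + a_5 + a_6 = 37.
C(37+6-1, 6-1) = C(42, 5) = 850668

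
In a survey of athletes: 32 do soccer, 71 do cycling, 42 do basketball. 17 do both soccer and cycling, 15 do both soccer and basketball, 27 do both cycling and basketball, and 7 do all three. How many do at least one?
|A∪B∪C| = 32+71+42-17-15-27+7 = 93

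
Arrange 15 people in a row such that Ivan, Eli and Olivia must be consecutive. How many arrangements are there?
Treat the 3 as one block: (15-3+1)! × 3! = 6227020800 × 6 = 37362124800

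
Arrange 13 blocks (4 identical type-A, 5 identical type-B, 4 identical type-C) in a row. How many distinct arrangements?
13! / (4! × 5! × 4!) = 90090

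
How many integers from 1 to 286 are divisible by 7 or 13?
⌊286/7⌋ + ⌊286/13⌋ - ⌊286/91⌋ = 40 + 22 - 3 = 59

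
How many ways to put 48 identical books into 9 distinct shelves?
C(48+9-1, 9-1) = C(56, 8) = 1420494075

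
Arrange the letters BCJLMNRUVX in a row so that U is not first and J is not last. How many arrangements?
By inclusion-exclusion: 10! - 2×(10-1)! + (10-2)! = 3628800 - 725760 + 40320 = 2943360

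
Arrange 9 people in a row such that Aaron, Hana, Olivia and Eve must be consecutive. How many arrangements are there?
Treat the 4 as one block: (9-4+1)! × 4! = 720 × 24 = 17280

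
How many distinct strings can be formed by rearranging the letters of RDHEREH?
7! / (1! × 2! × 2! × 2!) = 630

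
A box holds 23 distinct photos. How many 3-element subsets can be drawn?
C(23,3) = 23!/(3!×20!) = 1771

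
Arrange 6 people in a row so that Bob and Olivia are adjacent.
Treat as block: (6-1)! × 2! = 120 × 2 = 240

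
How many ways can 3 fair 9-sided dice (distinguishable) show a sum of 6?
Coefficient of x^6 in (x + x² + ... + x^9)^3. By inclusion-exclusion on dice exceeding 9: Σ_j (-1)^j C(3,j)·C(6-1-9j, 2) = C(3,0)·C(5,2) = 1·10 = 10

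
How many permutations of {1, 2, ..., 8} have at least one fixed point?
Complement of the derangements. !8 = Σ_{j=0}^{8} (-1)^j·8!/j! = 40320 - 40320 + 20160 - 6720 + 1680 - 336 + 56 - 8 + 1 = 14833. 8! - !8 = 40320 - 14833 = 25487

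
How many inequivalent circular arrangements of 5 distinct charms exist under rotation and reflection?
(5-1)!/2 = 24/2 = 12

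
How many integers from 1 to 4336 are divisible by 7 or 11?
⌊4336/7⌋ + ⌊4336/11⌋ - ⌊4336/77⌋ = 619 + 394 - 56 = 957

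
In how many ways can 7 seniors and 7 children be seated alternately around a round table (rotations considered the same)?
Fix one of the seniors: (7-1)! ways for the remaining seniors, × 7! ways for the children = 720 × 5040 = 3628800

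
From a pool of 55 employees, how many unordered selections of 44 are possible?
C(55,44) = 55!/(44!×11!) = 119653565850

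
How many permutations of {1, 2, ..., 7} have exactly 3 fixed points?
Choose the 3 fixed points C(7,3) = 35, derange the rest: !4 = Σ_{j=0}^{4} (-1)^j·4!/j! = 24 - 24 + 12 - 4 + 1 = 9. Product = 35 × 9 = 315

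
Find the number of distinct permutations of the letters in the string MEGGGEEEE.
9! / (1! × 5! × 3!) = 504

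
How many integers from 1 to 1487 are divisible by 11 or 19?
⌊1487/11⌋ + ⌊1487/19⌋ - ⌊1487/209⌋ = 135 + 78 - 7 = 206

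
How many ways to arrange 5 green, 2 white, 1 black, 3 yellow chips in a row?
11! / (5! × 2! × 1! × 3!) = 27720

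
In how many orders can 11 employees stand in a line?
11! = 39916800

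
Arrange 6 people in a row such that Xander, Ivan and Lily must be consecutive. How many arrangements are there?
Treat the 3 as one block: (6-3+1)! × 3! = 24 × 6 = 144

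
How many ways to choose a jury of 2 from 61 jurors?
C(61,2) = 61!/(2!×59!) = 1830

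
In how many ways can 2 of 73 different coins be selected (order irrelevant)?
C(73,2) = 73!/(2!×71!) = 2628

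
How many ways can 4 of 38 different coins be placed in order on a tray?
P(38,4) = 38!/(38-4)! = 1771560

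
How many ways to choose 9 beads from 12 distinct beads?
C(12,9) = 12!/(9!×3!) = 220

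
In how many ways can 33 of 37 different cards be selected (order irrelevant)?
C(37,33) = 37!/(33!×4!) = 66045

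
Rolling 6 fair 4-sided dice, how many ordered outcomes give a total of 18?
Coefficient of x^18 in (x + x² + ... + x^4)^6. By inclusion-exclusion on dice exceeding 4: Σ_j (-1)^j C(6,j)·C(18-1-4j, 5) = C(6,0)·C(17,5) - C(6,1)·C(13,5) + C(6,2)·C(9,5) - C(6,3)·C(5,5) = 1·6188 - 6·1287 + 15·126 - 20·1 = 336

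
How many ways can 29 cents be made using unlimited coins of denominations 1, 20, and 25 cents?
Coefficient of x^29 in 1/(1-x^1) · 1/(1-x^20) · 1/(1-x^25). Case on j = number of 25-cent coins (j = 0..1); remainder r = 29 - 25j is made from {1,20} in ⌊r/20⌋+1 ways. r = 29, 4 → 2 + 1 = 3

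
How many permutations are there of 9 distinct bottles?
9! = 362880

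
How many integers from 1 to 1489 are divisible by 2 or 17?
⌊1489/2⌋ + ⌊1489/17⌋ - ⌊1489/34⌋ = 744 + 87 - 43 = 788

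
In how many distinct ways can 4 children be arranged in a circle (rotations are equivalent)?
Circular: fix one position, arrange the rest. (4-1)! = 6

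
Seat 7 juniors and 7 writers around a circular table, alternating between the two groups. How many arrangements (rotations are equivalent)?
Fix one of the juniors: (7-1)! ways for the remaining juniors, × 7! ways for the writers = 720 × 5040 = 3628800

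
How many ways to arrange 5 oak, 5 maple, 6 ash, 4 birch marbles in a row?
20! / (5! × 5! × 6! × 4!) = 9777287520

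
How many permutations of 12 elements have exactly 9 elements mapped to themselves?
Choose the 9 fixed points C(12,9) = 220, derange the rest: !3 = Σ_{j=0}^{3} (-1)^j·3!/j! = 6 - 6 + 3 - 1 = 2. Product = 220 × 2 = 440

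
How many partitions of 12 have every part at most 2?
Let r_j(i) = number of partitions of i into parts ≤ j, for i = 0..12. r_1(i) = 1 for all i; r_j(i) = r_{j-1}(i) + r_j(i-j). Rows j = 2..2: ≤2: 1 1 2 2 3 3 4 4 5 5 6 6 7. r_2(12) = 7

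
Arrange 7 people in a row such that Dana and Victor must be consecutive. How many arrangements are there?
Treat the 2 as one block: (7-2+1)! × 2! = 720 × 2 = 1440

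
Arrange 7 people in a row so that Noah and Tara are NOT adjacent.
Total - adjacent = 7! - (7-1)!×2 = 5040 - 1440 = 3600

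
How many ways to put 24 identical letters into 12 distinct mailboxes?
C(24+12-1, 12-1) = C(35, 11) = 417225900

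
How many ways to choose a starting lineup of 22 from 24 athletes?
C(24,22) = 24!/(22!×2!) = 276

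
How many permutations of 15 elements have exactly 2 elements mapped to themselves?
Choose the 2 fixed points C(15,2) = 105, derange the rest: !13 = Σ_{j=0}^{13} (-1)^j·13!/j! = 6227020800 - 6227020800 + 3113510400 - 1037836800 + 259459200 - 51891840 + 8648640 - 1235520 + 154440 - 17160 + 1716 - 156 + 13 - 1 = 2290792932. Product = 105 × 2290792932 = 240533257860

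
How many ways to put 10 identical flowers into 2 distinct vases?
C(10+2-1, 2-1) = C(11, 1) = 11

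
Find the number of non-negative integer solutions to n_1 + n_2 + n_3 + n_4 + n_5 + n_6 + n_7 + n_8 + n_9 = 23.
C(23+9-1, 9-1) = C(31, 8) = 7888725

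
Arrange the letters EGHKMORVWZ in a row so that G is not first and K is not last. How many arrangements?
By inclusion-exclusion: 10! - 2×(10-1)! + (10-2)! = 3628800 - 725760 + 40320 = 2943360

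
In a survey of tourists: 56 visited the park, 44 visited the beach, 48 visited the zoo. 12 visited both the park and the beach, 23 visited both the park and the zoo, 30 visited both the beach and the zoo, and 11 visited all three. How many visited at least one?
|A∪B∪C| = 56+44+48-12-23-30+11 = 94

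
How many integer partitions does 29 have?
Pentagonal recurrence p(n) = p(n-1) + p(n-2) - p(n-5) - p(n-7) + p(n-12) + p(n-15) - ... gives p(0..28) = 1, 1, 2, 3, 5, 7, 11, 15, 22, 30, 42, 56, 77, 101, 135, 176, 231, 297, 385, 490, 627, 792, 1002, 1255, 1575, 1958, 2436, 3010, 3718. p(29) = p(28) + p(27) - p(24) - p(22) + p(17) + p(14) - p(7) - p(3) = 3718 + 3010 - 1575 - 1002 + 297 + 135 - 15 - 3 = 4565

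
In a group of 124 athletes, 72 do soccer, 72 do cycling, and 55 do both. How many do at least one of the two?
|A∪B| = |A| + |B| - |A∩B| = 72 + 72 - 55 = 89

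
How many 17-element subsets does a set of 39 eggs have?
C(39,17) = 39!/(17!×22!) = 51021117810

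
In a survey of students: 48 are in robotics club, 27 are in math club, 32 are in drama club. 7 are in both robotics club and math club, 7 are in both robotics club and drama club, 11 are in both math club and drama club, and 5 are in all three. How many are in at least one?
|A∪B∪C| = 48+27+32-7-7-11+5 = 87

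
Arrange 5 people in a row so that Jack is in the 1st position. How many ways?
Fix one position: (5-1)! = 24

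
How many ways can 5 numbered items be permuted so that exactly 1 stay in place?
Choose the 1 fixed point C(5,1) = 5, derange the rest: !4 = Σ_{j=0}^{4} (-1)^j·4!/j! = 24 - 24 + 12 - 4 + 1 = 9. Product = 5 × 9 = 45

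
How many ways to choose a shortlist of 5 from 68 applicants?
C(68,5) = 68!/(5!×63!) = 10424128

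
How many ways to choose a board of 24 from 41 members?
C(41,24) = 41!/(24!×17!) = 151584480450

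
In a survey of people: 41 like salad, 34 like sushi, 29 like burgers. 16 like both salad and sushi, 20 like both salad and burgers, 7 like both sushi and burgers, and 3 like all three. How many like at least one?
|A∪B∪C| = 41+34+29-16-20-7+3 = 64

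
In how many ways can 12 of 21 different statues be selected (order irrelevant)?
C(21,12) = 21!/(12!×9!) = 293930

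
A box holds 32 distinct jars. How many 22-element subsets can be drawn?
C(32,22) = 32!/(22!×10!) = 64512240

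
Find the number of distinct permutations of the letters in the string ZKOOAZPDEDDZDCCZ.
16! / (4! × 1! × 4! × 2! × 1! × 2! × 1! × 1!) = 9081072000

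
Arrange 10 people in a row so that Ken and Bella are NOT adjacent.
Total - adjacent = 10! - (10-1)!×2 = 3628800 - 725760 = 2903040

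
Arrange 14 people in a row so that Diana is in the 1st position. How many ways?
Fix one position: (14-1)! = 6227020800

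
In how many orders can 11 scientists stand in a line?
11! = 39916800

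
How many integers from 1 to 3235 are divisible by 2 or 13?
⌊3235/2⌋ + ⌊3235/13⌋ - ⌊3235/26⌋ = 1617 + 248 - 124 = 1741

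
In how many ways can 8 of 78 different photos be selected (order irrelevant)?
C(78,8) = 78!/(8!×70!) = 23446881315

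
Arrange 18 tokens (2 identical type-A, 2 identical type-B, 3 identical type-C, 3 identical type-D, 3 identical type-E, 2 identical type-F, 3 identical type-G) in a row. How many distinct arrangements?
18! / (2! × 2! × 3! × 3! × 3! × 2! × 3!) = 617512896000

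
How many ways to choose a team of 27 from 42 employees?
C(42,27) = 42!/(27!×15!) = 98672427616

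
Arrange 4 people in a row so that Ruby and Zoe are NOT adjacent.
Total - adjacent = 4! - (4-1)!×2 = 24 - 12 = 12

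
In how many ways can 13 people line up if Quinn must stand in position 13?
Fix one position: (13-1)! = 479001600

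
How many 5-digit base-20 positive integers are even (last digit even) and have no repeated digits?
Last∈{0,2,4,6,8,10,12,14,16,18}. Last=0: 93024. Last nonzero: 9×18×P(18,3) = 793152. Total = 886176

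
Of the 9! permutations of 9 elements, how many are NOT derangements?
Complement of the derangements. !9 = Σ_{j=0}^{9} (-1)^j·9!/j! = 362880 - 362880 + 181440 - 60480 + 15120 - 3024 + 504 - 72 + 9 - 1 = 133496. 9! - !9 = 362880 - 133496 = 229384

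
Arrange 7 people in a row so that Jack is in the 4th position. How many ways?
Fix one position: (7-1)! = 720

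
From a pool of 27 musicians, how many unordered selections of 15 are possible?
C(27,15) = 27!/(15!×12!) = 17383860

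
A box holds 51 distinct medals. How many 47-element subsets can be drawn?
C(51,47) = 51!/(47!×4!) = 249900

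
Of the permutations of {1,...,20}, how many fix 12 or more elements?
Exactly j fixed points: C(20,j)·!(20-j); sum over j ≥ 12 (derangement numbers via !m = (m-1)·(!(m-1) + !(m-2)): !0..!8 = 1, 0, 1, 2, 9, 44, 265, 1854, 14833). Σ_{j=12}^{20} C(20,j)·!(20-j) = C(20,12)·!8 + C(20,13)·!7 + C(20,14)·!6 + C(20,15)·!5 + C(20,16)·!4 + C(20,17)·!3 + C(20,18)·!2 + C(20,19)·!1 + C(20,20)·!0 = 125970·14833 + 77520·1854 + 38760·265 + 15504·44 + 4845·9 + 1140·2 + 190·1 + 20·0 + 1·1 = 2023234742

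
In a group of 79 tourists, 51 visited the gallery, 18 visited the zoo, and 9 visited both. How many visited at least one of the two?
|A∪B| = |A| + |B| - |A∩B| = 51 + 18 - 9 = 60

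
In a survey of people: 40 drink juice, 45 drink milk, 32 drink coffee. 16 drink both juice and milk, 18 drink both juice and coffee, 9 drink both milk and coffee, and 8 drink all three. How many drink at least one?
|A∪B∪C| = 40+45+32-16-18-9+8 = 82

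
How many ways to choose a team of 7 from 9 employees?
C(9,7) = 9!/(7!×2!) = 36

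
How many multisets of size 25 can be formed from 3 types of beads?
C(25+3-1, 3-1) = C(27, 2) = 351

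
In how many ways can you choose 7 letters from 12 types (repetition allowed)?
C(7+12-1, 12-1) = C(18, 11) = 31824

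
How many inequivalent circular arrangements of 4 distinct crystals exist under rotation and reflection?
(4-1)!/2 = 6/2 = 3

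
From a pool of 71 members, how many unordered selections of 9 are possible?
C(71,9) = 71!/(9!×62!) = 74473879480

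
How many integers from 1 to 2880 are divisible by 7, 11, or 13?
⌊2880/7⌋+⌊2880/11⌋+⌊2880/13⌋ - ⌊2880/77⌋-⌊2880/91⌋-⌊2880/143⌋ + ⌊2880/1001⌋ = 411+261+221 - 37-31-20 + 2 = 807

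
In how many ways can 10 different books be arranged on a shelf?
10! = 3628800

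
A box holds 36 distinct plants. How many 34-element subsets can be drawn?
C(36,34) = 36!/(34!×2!) = 630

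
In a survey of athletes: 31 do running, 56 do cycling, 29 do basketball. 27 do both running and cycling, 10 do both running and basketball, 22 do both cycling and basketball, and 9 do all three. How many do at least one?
|A∪B∪C| = 31+56+29-27-10-22+9 = 66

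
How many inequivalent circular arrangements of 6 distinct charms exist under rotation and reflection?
(6-1)!/2 = 120/2 = 60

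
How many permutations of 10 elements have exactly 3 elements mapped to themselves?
Choose the 3 fixed points C(10,3) = 120, derange the rest: !7 = Σ_{j=0}^{7} (-1)^j·7!/j! = 5040 - 5040 + 2520 - 840 + 210 - 42 + 7 - 1 = 1854. Product = 120 × 1854 = 222480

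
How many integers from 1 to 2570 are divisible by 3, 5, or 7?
⌊2570/3⌋+⌊2570/5⌋+⌊2570/7⌋ - ⌊2570/15⌋-⌊2570/21⌋-⌊2570/35⌋ + ⌊2570/105⌋ = 856+514+367 - 171-122-73 + 24 = 1395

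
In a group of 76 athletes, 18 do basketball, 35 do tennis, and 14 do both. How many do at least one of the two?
|A∪B| = |A| + |B| - |A∩B| = 18 + 35 - 14 = 39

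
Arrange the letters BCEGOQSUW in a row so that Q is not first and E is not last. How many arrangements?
By inclusion-exclusion: 9! - 2×(9-1)! + (9-2)! = 362880 - 80640 + 5040 = 287280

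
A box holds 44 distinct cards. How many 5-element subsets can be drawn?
C(44,5) = 44!/(5!×39!) = 1086008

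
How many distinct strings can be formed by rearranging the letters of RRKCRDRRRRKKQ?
13! / (1! × 1! × 3! × 7! × 1!) = 205920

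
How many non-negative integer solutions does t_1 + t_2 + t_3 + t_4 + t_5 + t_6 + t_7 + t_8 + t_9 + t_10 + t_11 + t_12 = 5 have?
C(5+12-1, 12-1) = C(16, 11) = 4368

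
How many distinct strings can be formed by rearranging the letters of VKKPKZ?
6! / (1! × 3! × 1! × 1!) = 120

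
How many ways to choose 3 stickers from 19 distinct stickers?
C(19,3) = 19!/(3!×16!) = 969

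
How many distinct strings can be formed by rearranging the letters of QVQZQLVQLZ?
10! / (4! × 2! × 2! × 2!) = 18900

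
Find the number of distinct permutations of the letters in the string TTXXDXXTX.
9! / (3! × 5! × 1!) = 504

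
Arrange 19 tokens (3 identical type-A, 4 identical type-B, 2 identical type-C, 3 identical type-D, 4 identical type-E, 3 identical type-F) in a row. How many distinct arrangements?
19! / (3! × 4! × 2! × 3! × 4! × 3!) = 488864376000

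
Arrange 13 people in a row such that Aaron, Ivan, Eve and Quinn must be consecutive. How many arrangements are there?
Treat the 4 as one block: (13-4+1)! × 4! = 3628800 × 24 = 87091200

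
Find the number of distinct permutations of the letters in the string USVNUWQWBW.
10! / (1! × 1! × 1! × 1! × 1! × 2! × 3!) = 302400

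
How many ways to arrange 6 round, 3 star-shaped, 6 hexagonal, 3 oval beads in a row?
18! / (6! × 3! × 6! × 3!) = 343062720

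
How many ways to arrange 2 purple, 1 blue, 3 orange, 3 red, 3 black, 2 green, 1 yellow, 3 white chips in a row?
18! / (2! × 1! × 3! × 3! × 3! × 2! × 1! × 3!) = 1235025792000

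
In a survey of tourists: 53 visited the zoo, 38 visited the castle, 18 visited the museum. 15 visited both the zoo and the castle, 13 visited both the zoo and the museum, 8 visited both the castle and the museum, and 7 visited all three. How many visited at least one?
|A∪B∪C| = 53+38+18-15-13-8+7 = 80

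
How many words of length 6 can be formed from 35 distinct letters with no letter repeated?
P(35,6) = 35!/(35-6)! = 1168675200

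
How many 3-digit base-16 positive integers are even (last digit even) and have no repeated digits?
Last∈{0,2,4,6,8,10,12,14}. Last=0: 210. Last nonzero: 7×14×P(14,1) = 1372. Total = 1582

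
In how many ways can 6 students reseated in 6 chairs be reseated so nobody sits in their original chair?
!6 = Σ_{j=0}^{6} (-1)^j·6!/j! = 720 - 720 + 360 - 120 + 30 - 6 + 1 = 265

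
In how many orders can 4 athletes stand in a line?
4! = 24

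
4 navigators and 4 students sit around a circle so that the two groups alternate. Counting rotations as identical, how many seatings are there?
Fix one of the navigators: (4-1)! ways for the remaining navigators, × 4! ways for the students = 6 × 24 = 144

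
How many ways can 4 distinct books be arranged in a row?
4! = 24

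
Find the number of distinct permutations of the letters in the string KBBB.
4! / (3! × 1!) = 4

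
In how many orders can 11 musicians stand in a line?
11! = 39916800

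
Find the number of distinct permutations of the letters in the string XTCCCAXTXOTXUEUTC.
17! / (4! × 1! × 2! × 4! × 1! × 4! × 1!) = 12864852000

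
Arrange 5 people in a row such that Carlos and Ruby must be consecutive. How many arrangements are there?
Treat the 2 as one block: (5-2+1)! × 2! = 24 × 2 = 48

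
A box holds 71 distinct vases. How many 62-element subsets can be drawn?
C(71,62) = 71!/(62!×9!) = 74473879480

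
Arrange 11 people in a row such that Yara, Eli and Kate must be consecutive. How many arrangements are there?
Treat the 3 as one block: (11-3+1)! × 3! = 362880 × 6 = 2177280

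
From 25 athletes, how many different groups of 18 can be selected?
C(25,18) = 25!/(18!×7!) = 480700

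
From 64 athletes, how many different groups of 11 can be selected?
C(64,11) = 64!/(11!×53!) = 743595781824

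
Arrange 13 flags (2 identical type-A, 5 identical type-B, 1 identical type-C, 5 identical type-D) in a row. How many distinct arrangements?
13! / (2! × 5! × 1! × 5!) = 216216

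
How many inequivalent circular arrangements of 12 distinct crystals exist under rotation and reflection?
(12-1)!/2 = 39916800/2 = 19958400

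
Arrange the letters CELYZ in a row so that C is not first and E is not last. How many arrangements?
By inclusion-exclusion: 5! - 2×(5-1)! + (5-2)! = 120 - 48 + 6 = 78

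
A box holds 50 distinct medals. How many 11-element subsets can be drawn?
C(50,11) = 50!/(11!×39!) = 37353738800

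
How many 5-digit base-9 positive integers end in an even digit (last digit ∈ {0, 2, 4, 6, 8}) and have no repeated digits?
Last∈{0,2,4,6,8}. Last=0: 1680. Last nonzero: 4×7×P(7,3) = 5880. Total = 7560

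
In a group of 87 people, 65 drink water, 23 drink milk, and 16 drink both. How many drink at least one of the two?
|A∪B| = |A| + |B| - |A∩B| = 65 + 23 - 16 = 72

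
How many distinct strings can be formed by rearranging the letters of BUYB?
4! / (1! × 2! × 1!) = 12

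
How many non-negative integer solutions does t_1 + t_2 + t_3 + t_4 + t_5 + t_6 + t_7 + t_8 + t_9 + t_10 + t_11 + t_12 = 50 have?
C(50+12-1, 12-1) = C(61, 11) = 418094152866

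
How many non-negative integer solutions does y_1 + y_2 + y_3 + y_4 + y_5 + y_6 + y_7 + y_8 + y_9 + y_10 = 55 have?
C(55+10-1, 10-1) = C(64, 9) = 27540584512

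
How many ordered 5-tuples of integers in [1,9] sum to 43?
Coefficient of x^43 in (x + x² + ... + x^9)^5. By inclusion-exclusion on dice exceeding 9: Σ_j (-1)^j C(5,j)·C(43-1-9j, 4) = C(5,0)·C(42,4) - C(5,1)·C(33,4) + C(5,2)·C(24,4) - C(5,3)·C(15,4) + C(5,4)·C(6,4) = 1·111930 - 5·40920 + 10·10626 - 10·1365 + 5·15 = 15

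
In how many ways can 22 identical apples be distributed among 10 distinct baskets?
C(22+10-1, 10-1) = C(31, 9) = 20160075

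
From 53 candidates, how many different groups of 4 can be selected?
C(53,4) = 53!/(4!×49!) = 292825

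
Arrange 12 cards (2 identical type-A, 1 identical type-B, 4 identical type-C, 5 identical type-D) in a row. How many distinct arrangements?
12! / (2! × 1! × 4! × 5!) = 83160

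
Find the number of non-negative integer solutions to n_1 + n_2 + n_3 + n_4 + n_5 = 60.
C(60+5-1, 5-1) = C(64, 4) = 635376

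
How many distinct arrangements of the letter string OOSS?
4! / (2! × 2!) = 6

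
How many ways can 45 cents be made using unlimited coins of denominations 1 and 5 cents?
Coefficient of x^45 in 1/(1-x^1) · 1/(1-x^5). Use j coins of 5 for j = 0..⌊45/5⌋ = 9, the rest in 1s: 9 + 1 = 10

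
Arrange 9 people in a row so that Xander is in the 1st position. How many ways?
Fix one position: (9-1)! = 40320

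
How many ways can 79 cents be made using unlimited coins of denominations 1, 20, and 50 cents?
Coefficient of x^79 in 1/(1-x^1) · 1/(1-x^20) · 1/(1-x^50). Case on j = number of 50-cent coins (j = 0..1); remainder r = 79 - 50j is made from {1,20} in ⌊r/20⌋+1 ways. r = 79, 29 → 4 + 2 = 6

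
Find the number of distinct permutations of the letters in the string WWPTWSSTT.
9! / (2! × 1! × 3! × 3!) = 5040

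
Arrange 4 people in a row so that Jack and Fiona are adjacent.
Treat as block: (4-1)! × 2! = 6 × 2 = 12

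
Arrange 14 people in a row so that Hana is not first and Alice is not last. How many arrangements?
By inclusion-exclusion: 14! - 2×(14-1)! + (14-2)! = 87178291200 - 12454041600 + 479001600 = 75203251200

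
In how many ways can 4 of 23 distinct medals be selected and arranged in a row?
P(23,4) = 23!/(23-4)! = 212520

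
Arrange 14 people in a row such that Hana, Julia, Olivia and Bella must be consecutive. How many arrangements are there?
Treat the 4 as one block: (14-4+1)! × 4! = 39916800 × 24 = 958003200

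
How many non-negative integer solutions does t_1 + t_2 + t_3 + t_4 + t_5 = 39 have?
C(39+5-1, 5-1) = C(43, 4) = 123410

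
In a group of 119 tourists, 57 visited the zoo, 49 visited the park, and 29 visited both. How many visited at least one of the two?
|A∪B| = |A| + |B| - |A∩B| = 57 + 49 - 29 = 77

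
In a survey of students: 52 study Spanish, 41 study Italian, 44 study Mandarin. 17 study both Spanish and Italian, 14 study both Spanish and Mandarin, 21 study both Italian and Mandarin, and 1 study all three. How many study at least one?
|A∪B∪C| = 52+41+44-17-14-21+1 = 86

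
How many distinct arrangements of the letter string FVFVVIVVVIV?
11! / (2! × 2! × 7!) = 1980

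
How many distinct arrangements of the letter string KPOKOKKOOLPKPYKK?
16! / (1! × 1! × 7! × 4! × 3!) = 28828800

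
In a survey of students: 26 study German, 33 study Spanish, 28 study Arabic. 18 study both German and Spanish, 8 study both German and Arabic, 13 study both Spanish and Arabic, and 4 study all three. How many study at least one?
|A∪B∪C| = 26+33+28-18-8-13+4 = 52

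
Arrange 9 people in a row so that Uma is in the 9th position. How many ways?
Fix one position: (9-1)! = 40320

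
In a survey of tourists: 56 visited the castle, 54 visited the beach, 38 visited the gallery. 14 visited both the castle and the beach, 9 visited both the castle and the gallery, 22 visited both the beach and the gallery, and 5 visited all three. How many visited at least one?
|A∪B∪C| = 56+54+38-14-9-22+5 = 108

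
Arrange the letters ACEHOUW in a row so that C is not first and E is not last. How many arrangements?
By inclusion-exclusion: 7! - 2×(7-1)! + (7-2)! = 5040 - 1440 + 120 = 3720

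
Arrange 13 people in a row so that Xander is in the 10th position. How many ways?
Fix one position: (13-1)! = 479001600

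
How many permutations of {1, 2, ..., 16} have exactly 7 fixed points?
Choose the 7 fixed points C(16,7) = 11440, derange the rest: !9 = Σ_{j=0}^{9} (-1)^j·9!/j! = 362880 - 362880 + 181440 - 60480 + 15120 - 3024 + 504 - 72 + 9 - 1 = 133496. Product = 11440 × 133496 = 1527194240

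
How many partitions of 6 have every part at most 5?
Let r_j(i) = number of partitions of i into parts ≤ j, for i = 0..6. r_1(i) = 1 for all i; r_j(i) = r_{j-1}(i) + r_j(i-j). Rows j = 2..5: ≤2: 1 1 2 2 3 3 4; ≤3: 1 1 2 3 4 5 7; ≤4: 1 1 2 3 5 6 9; ≤5: 1 1 2 3 5 7 10. r_5(6) = 10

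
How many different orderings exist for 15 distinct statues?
15! = 1307674368000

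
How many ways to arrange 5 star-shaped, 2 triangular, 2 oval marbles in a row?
9! / (5! × 2! × 2!) = 756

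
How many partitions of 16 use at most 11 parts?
By conjugation, equals partitions of 16 into parts ≤ 11. Let r_j(i) = number of partitions of i into parts ≤ j, for i = 0..16. r_1(i) = 1 for all i; r_j(i) = r_{j-1}(i) + r_j(i-j). Rows j = 2..11: ≤2: 1 1 2 2 3 3 4 4 5 5 6 6 7 7 8 8 9; ≤3: 1 1 2 3 4 5 7 8 10 12 14 16 19 21 24 27 30; ≤4: 1 1 2 3 5 6 9 11 15 18 23 27 34 39 47 54 64; ≤5: 1 1 2 3 5 7 10 13 18 23 30 37 47 57 70 84 101; ≤6: 1 1 2 3 5 7 11 14 20 26 35 44 58 71 90 110 136; ≤7: 1 1 2 3 5 7 11 15 21 28 38 49 65 82 105 131 164; ≤8: 1 1 2 3 5 7 11 15 22 29 40 52 70 89 116 146 186; ≤9: 1 1 2 3 5 7 11 15 22 30 41 54 73 94 123 157 201; ≤10: 1 1 2 3 5 7 11 15 22 30 42 55 75 97 128 164 212; ≤11: 1 1 2 3 5 7 11 15 22 30 42 56 76 99 131 169 219. r_11(16) = 219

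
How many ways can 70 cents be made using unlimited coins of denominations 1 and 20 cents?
Coefficient of x^70 in 1/(1-x^1) · 1/(1-x^20). Use j coins of 20 for j = 0..⌊70/20⌋ = 3, the rest in 1s: 3 + 1 = 4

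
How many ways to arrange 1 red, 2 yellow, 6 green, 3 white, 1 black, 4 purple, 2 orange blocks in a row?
19! / (1! × 2! × 6! × 3! × 1! × 4! × 2!) = 293318625600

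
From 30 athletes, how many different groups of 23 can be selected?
C(30,23) = 30!/(23!×7!) = 2035800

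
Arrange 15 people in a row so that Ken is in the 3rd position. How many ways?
Fix one position: (15-1)! = 87178291200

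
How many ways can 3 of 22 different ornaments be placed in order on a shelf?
P(22,3) = 22!/(22-3)! = 9240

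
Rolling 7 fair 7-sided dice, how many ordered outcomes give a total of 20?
Coefficient of x^20 in (x + x² + ... + x^7)^7. By inclusion-exclusion on dice exceeding 7: Σ_j (-1)^j C(7,j)·C(20-1-7j, 6) = C(7,0)·C(19,6) - C(7,1)·C(12,6) = 1·27132 - 7·924 = 20664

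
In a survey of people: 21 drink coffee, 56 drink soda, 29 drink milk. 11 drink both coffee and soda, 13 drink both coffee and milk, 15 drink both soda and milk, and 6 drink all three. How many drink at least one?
|A∪B∪C| = 21+56+29-11-13-15+6 = 73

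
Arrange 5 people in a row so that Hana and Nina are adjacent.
Treat as block: (5-1)! × 2! = 24 × 2 = 48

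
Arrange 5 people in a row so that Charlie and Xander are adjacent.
Treat as block: (5-1)! × 2! = 24 × 2 = 48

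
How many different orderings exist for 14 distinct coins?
14! = 87178291200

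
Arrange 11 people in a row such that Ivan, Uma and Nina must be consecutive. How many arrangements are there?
Treat the 3 as one block: (11-3+1)! × 3! = 362880 × 6 = 2177280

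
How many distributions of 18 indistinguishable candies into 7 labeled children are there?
C(18+7-1, 7-1) = C(24, 6) = 134596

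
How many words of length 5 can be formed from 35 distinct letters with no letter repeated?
P(35,5) = 35!/(35-5)! = 38955840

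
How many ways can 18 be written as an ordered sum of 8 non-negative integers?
C(18+8-1, 8-1) = C(25, 7) = 480700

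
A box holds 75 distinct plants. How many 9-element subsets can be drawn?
C(75,9) = 75!/(9!×66!) = 125595622175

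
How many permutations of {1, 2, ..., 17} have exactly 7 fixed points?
Choose the 7 fixed points C(17,7) = 19448, derange the rest: !10 = Σ_{j=0}^{10} (-1)^j·10!/j! = 3628800 - 3628800 + 1814400 - 604800 + 151200 - 30240 + 5040 - 720 + 90 - 10 + 1 = 1334961. Product = 19448 × 1334961 = 25962321528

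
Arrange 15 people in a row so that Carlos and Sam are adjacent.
Treat as block: (15-1)! × 2! = 87178291200 × 2 = 174356582400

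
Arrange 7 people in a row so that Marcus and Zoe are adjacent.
Treat as block: (7-1)! × 2! = 720 × 2 = 1440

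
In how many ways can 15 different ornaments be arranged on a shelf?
15! = 1307674368000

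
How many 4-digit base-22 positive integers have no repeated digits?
First digit: 21 choices (nonzero). Then descending: 21 × 21 × 20 × 19 = 167580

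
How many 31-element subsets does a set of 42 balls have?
C(42,31) = 42!/(31!×11!) = 4280561376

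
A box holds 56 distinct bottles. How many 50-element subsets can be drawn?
C(56,50) = 56!/(50!×6!) = 32468436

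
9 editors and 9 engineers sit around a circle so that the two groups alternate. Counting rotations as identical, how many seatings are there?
Fix one of the editors: (9-1)! ways for the remaining editors, × 9! ways for the engineers = 40320 × 362880 = 14631321600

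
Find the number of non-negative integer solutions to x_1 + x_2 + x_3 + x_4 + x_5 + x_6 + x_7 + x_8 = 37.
C(37+8-1, 8-1) = C(44, 7) = 38320568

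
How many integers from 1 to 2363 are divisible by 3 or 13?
⌊2363/3⌋ + ⌊2363/13⌋ - ⌊2363/39⌋ = 787 + 181 - 60 = 908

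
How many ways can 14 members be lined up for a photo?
14! = 87178291200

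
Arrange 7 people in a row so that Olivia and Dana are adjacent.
Treat as block: (7-1)! × 2! = 720 × 2 = 1440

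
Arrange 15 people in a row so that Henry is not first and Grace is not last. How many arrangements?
By inclusion-exclusion: 15! - 2×(15-1)! + (15-2)! = 1307674368000 - 174356582400 + 6227020800 = 1139544806400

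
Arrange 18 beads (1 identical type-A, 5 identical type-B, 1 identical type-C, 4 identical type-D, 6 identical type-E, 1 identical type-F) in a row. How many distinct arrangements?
18! / (1! × 5! × 1! × 4! × 6! × 1!) = 3087564480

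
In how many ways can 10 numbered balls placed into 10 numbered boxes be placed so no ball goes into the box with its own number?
!10 = Σ_{j=0}^{10} (-1)^j·10!/j! = 3628800 - 3628800 + 1814400 - 604800 + 151200 - 30240 + 5040 - 720 + 90 - 10 + 1 = 1334961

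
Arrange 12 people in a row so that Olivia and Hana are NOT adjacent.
Total - adjacent = 12! - (12-1)!×2 = 479001600 - 79833600 = 399168000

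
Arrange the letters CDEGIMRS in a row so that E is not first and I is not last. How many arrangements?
By inclusion-exclusion: 8! - 2×(8-1)! + (8-2)! = 40320 - 10080 + 720 = 30960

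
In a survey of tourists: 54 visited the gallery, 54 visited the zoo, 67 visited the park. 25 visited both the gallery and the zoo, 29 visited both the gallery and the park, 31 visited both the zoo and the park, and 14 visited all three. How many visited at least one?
|A∪B∪C| = 54+54+67-25-29-31+14 = 104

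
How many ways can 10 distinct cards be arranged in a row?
10! = 3628800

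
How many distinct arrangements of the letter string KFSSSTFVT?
9! / (1! × 2! × 3! × 2! × 1!) = 15120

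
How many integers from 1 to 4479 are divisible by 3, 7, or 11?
⌊4479/3⌋+⌊4479/7⌋+⌊4479/11⌋ - ⌊4479/21⌋-⌊4479/33⌋-⌊4479/77⌋ + ⌊4479/231⌋ = 1493+639+407 - 213-135-58 + 19 = 2152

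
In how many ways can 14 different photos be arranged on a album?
14! = 87178291200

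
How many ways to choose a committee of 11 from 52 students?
C(52,11) = 52!/(11!×41!) = 60403728840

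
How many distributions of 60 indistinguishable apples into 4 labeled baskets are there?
C(60+4-1, 4-1) = C(63, 3) = 39711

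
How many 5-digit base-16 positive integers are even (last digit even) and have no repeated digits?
Last∈{0,2,4,6,8,10,12,14}. Last=0: 32760. Last nonzero: 7×14×P(14,3) = 214032. Total = 246792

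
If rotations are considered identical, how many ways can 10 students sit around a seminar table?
Circular: fix one position, arrange the rest. (10-1)! = 362880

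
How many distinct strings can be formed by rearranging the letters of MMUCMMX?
7! / (1! × 1! × 1! × 4!) = 210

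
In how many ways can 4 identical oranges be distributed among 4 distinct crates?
C(4+4-1, 4-1) = C(7, 3) = 35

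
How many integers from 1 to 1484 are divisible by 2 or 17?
⌊1484/2⌋ + ⌊1484/17⌋ - ⌊1484/34⌋ = 742 + 87 - 43 = 786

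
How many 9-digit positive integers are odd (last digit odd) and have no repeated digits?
Last∈{1,3,5,7,9}. Last=0: 0. Last nonzero: 5×8×P(8,7) = 1612800. Total = 1612800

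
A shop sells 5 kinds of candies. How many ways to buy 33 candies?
C(33+5-1, 5-1) = C(37, 4) = 66045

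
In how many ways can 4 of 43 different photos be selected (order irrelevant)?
C(43,4) = 43!/(4!×39!) = 123410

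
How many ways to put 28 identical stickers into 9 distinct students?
C(28+9-1, 9-1) = C(36, 8) = 30260340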